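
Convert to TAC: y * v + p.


Break into single-operator statements:
t1 = y * v
t2 = t1 + p


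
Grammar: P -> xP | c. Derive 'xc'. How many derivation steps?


Derivation: P => xP => xc
Steps: 2


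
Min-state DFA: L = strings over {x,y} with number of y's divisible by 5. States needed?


Track (count of y) mod 5: states 0..4, accept at 0
Minimal DFA: 5 states


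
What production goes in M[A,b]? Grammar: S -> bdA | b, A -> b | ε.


For [A, b]: 'b' ∈ FIRST(b)
Entry: A -> b


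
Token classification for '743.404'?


Pattern: digits with a decimal point
Type: FLOAT_LITERAL


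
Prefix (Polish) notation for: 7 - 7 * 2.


'*' binds tighter: tree is (- 7 (* 7 2))
Prefix: - 7 * 7 2


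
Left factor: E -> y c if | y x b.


Common prefix: 'y'
Factored: E -> y E', E' -> c if | x b


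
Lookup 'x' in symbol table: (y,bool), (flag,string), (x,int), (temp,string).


Lookup 'x' → type int


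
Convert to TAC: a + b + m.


Break into single-operator statements:
t1 = a + b
t2 = t1 + m


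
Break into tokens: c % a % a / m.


Scan left to right, longest-match per lexeme
Tokens: ID(c), OP(%), ID(a), OP(%), ID(a), OP(/), ID(m)


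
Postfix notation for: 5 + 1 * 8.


* has higher precedence, evaluate 1*8 first
Postfix: 5 1 8 * +


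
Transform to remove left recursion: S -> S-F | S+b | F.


Left-recursive alternatives: S-F, S+b; non-recursive: F
Introduce S': S -> FS', S' -> -FS' | +bS' | ε


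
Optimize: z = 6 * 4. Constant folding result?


6 * 4 = 24 at compile time
Optimized: z = 24


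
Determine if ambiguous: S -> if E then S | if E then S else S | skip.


dangling else: 'if E then if E then skip else skip' parses two ways
Ambiguous


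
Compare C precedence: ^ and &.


'&' is bitwise AND (level 5); '^' is bitwise XOR (level 4)
Higher level binds tighter
'&' has higher precedence than '^'


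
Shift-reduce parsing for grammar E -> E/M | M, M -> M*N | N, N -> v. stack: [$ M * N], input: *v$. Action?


handle 'M*N' on top
Action: reduce (M -> M*N)


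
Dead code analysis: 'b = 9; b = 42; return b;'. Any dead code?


first assignment to b is overwritten before any read
Dead: 'b = 9'


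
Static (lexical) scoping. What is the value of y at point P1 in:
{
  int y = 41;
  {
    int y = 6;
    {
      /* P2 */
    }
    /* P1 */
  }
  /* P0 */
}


y declared in the same block as P1
y = 6


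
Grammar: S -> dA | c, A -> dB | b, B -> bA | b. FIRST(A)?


Per alternative of A: FIRST(dB) = {d}; FIRST(b) = {b}
FIRST(A) = {b, d}


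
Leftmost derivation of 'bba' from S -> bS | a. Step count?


Derivation: S => bS => bbS => bba
Steps: 3


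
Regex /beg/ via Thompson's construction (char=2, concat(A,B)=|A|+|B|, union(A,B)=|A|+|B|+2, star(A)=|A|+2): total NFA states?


Syntax tree has 3 char leaf(s), 0 union(s), 0 star(s)
chars contribute 3×2 = 6; each union adds +2; each star adds +2
Total: 6 + 0 + 0 = 6 states


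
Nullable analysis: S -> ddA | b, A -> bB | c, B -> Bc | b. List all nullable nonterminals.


A nonterminal is nullable iff some alternative derives ε (directly, or every symbol in it is nullable)
Nullable: {}


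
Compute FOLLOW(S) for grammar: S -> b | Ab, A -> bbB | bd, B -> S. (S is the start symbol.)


$ ∈ FOLLOW(S). For each A -> αBβ: add FIRST(β)\{ε} to FOLLOW(B); if β nullable, add FOLLOW(A).
FOLLOW(S) = {$, b}


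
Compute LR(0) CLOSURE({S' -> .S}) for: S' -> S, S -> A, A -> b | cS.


Start: S' -> .S
For each item with dot before a nonterminal B, add B -> .γ for every B-production
Closure: [S' -> .S, S -> .A, A -> .b, A -> .cS]


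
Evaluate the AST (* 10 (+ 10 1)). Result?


Evaluate inner: (+ 10 1) = 11
Evaluate root: (* 10 11) = 110
Result: 110


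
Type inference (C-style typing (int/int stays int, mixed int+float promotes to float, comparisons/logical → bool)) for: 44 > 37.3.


Operand types: int > float
Rule: comparison yields bool
Result type: bool


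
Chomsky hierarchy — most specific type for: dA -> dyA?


LHS has context (more than one symbol) and |LHS| ≤ |RHS|
Classification: Type 1 (Context-Sensitive)


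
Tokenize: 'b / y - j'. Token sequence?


Scan left to right, longest-match per lexeme
Tokens: ID(b), OP(/), ID(y), OP(-), ID(j)


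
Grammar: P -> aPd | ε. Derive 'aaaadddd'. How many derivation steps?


Derivation: P => aPd => aaPdd => aaaPddd => aaaaPdddd => aaaadddd
Steps: 5


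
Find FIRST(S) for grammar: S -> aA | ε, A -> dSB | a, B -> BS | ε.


Per alternative of S: FIRST(aA) = {a}; FIRST(ε) = {ε}
FIRST(S) = {a, ε}


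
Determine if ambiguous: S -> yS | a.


right-linear, alternatives start with distinct terminals 'y' vs 'a': unique leftmost derivation
Unambiguous


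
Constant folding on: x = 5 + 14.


5 + 14 = 19 at compile time
Optimized: x = 19


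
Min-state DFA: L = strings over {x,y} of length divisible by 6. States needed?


Track length mod 6: states 0..5, accept at 0
Minimal DFA: 6 states


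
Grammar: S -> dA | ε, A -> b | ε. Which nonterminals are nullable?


A nonterminal is nullable iff some alternative derives ε (directly, or every symbol in it is nullable)
Nullable: {A, S}


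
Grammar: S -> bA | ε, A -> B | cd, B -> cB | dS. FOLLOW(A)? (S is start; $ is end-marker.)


$ ∈ FOLLOW(S). For each A -> αBβ: add FIRST(β)\{ε} to FOLLOW(B); if β nullable, add FOLLOW(A).
FOLLOW(A) = {$}


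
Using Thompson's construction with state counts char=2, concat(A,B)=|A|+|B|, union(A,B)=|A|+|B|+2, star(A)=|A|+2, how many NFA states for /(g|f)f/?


Syntax tree has 3 char leaf(s), 1 union(s), 0 star(s)
chars contribute 3×2 = 6; each union adds +2; each star adds +2
Total: 6 + 2 + 0 = 8 states


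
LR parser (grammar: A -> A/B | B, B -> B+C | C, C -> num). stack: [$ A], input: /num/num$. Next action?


shift '/' to continue A -> A/B
Action: shift


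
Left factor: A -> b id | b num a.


Common prefix: 'b'
Factored: A -> b A', A' -> id | num a


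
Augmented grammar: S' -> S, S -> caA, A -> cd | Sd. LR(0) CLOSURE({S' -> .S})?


Start: S' -> .S
For each item with dot before a nonterminal B, add B -> .γ for every B-production
Closure: [S' -> .S, S -> .caA]


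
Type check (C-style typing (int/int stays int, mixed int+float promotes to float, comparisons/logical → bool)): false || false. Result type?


Operand types: bool || bool
Rule: logical operators take bool operands and yield bool
Result type: bool


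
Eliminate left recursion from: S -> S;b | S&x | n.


Left-recursive alternatives: S;b, S&x; non-recursive: n
Introduce S': S -> nS', S' -> ;bS' | &xS' | ε


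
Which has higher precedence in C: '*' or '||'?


'*' is multiplicative (level 10); '||' is logical OR (level 1)
Higher level binds tighter
'*' has higher precedence than '||'


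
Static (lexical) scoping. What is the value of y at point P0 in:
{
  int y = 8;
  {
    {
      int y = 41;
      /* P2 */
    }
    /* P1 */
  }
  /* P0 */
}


y declared in the same block as P0
y = 8


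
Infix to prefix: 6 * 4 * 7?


left-to-right (same/higher precedence on left): tree is (* (* 6 4) 7)
Prefix: * * 6 4 7


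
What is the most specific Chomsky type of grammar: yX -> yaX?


LHS has context (more than one symbol) and |LHS| ≤ |RHS|
Classification: Type 1 (Context-Sensitive)


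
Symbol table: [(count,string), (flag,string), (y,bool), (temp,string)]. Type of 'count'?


Lookup 'count' → type string


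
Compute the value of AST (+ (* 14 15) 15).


Evaluate inner: (* 14 15) = 210
Evaluate root: (+ 210 15) = 225
Result: 225


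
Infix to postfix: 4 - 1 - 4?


Left to right (same or higher precedence on left)
Postfix: 4 1 - 4 -


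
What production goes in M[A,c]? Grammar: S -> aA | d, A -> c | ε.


For [A, c]: 'c' ∈ FIRST(c)
Entry: A -> c


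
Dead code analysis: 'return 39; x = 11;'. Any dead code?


statement follows a return and is unreachable
Dead: 'x = 11'


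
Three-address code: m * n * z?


Break into single-operator statements:
t1 = m * n
t2 = t1 * z


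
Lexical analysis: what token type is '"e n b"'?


Pattern: double-quoted sequence
Type: STRING_LITERAL


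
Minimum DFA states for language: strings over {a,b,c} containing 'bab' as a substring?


KMP-style automaton: 3 progress states + 1 absorbing accept = 4
Minimal DFA: 4 states


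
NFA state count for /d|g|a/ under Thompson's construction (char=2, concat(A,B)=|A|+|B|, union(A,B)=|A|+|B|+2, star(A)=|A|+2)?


Syntax tree has 3 char leaf(s), 2 union(s), 0 star(s)
chars contribute 3×2 = 6; each union adds +2; each star adds +2
Total: 6 + 4 + 0 = 10 states


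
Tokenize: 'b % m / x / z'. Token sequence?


Scan left to right, longest-match per lexeme
Tokens: ID(b), OP(%), ID(m), OP(/), ID(x), OP(/), ID(z)


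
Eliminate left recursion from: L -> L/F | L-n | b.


Left-recursive alternatives: L/F, L-n; non-recursive: b
Introduce L': L -> bL', L' -> /FL' | -nL' | ε


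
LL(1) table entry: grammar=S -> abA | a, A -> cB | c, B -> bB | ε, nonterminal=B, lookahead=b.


For [B, b]: 'b' ∈ FIRST(bB)
Entry: B -> bB


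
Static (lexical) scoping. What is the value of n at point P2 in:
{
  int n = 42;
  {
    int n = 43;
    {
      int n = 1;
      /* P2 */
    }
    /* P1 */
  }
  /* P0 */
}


n declared in the same block as P2
n = 1


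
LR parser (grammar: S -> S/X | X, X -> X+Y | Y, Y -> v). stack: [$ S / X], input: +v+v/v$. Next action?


'+' can extend X; shift to build X -> X+Y
Action: shift


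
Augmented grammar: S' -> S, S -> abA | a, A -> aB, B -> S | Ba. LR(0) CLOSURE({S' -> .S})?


Start: S' -> .S
For each item with dot before a nonterminal B, add B -> .γ for every B-production
Closure: [S' -> .S, S -> .abA, S -> .a]


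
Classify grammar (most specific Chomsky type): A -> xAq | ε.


Single nonterminal LHS, but x^n q^n is not regular
Classification: Type 2 (Context-Free)


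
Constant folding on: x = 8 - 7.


8 - 7 = 1 at compile time
Optimized: x = 1


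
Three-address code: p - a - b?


Break into single-operator statements:
t1 = p - a
t2 = t1 - b


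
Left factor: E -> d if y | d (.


Common prefix: 'd'
Factored: E -> d E', E' -> if y | (


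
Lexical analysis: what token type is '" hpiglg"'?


Pattern: double-quoted sequence
Type: STRING_LITERAL


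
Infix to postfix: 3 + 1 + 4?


Left to right (same or higher precedence on left)
Postfix: 3 1 + 4 +


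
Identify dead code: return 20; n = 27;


statement follows a return and is unreachable
Dead: 'n = 27'


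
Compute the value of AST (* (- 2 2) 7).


Evaluate inner: (- 2 2) = 0
Evaluate root: (* 0 7) = 0
Result: 0


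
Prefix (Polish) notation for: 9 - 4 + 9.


left-to-right (same/higher precedence on left): tree is (+ (- 9 4) 9)
Prefix: + - 9 4 9


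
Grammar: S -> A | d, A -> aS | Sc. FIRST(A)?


Per alternative of A: FIRST(aS) = {a}; FIRST(Sc) = {a, d}
FIRST(A) = {a, d}


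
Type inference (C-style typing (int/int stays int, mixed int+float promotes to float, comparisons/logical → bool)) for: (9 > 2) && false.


Operand types: bool && bool
Rule: logical operators take bool operands and yield bool
Result type: bool


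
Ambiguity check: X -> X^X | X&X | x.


'x^x&x' has two parse trees (no precedence encoded between ^ and &)
Ambiguous


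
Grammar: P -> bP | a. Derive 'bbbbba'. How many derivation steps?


Derivation: P => bP => bbP => bbbP => bbbbP => bbbbbP => bbbbba
Steps: 6


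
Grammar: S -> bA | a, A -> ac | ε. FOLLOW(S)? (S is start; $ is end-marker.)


$ ∈ FOLLOW(S). For each A -> αBβ: add FIRST(β)\{ε} to FOLLOW(B); if β nullable, add FOLLOW(A).
FOLLOW(S) = {$}


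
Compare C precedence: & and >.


'>' is relational (level 7); '&' is bitwise AND (level 5)
Higher level binds tighter
'>' has higher precedence than '&'


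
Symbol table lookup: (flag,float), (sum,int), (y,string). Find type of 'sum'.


Lookup 'sum' → type int


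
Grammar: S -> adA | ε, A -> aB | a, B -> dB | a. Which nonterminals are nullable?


A nonterminal is nullable iff some alternative derives ε (directly, or every symbol in it is nullable)
Nullable: {S}


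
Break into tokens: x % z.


Scan left to right, longest-match per lexeme
Tokens: ID(x), OP(%), ID(z)


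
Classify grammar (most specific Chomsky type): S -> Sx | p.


Left-linear: every RHS is a terminal or one nonterminal followed by a terminal
Classification: Type 3 (Regular)


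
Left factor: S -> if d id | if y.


Common prefix: 'if'
Factored: S -> if S', S' -> d id | y


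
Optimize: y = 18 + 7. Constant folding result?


18 + 7 = 25 at compile time
Optimized: y = 25


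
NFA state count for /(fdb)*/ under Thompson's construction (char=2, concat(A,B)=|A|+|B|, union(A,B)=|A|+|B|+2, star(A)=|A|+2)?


Syntax tree has 3 char leaf(s), 0 union(s), 1 star(s)
chars contribute 3×2 = 6; each union adds +2; each star adds +2
Total: 6 + 0 + 2 = 8 states


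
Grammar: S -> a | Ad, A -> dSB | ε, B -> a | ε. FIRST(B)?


Per alternative of B: FIRST(a) = {a}; FIRST(ε) = {ε}
FIRST(B) = {a, ε}


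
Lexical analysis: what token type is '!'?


Pattern: operator symbol
Type: OPERATOR


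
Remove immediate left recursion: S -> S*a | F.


Left-recursive alternatives: S*a; non-recursive: F
Introduce S': S -> FS', S' -> *aS' | ε


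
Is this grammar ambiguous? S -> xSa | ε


balanced x^n…a^n: each string has a unique parse
Unambiguous


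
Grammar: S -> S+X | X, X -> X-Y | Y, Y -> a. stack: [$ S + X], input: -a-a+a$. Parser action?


'-' can extend X; shift to build X -> X-Y
Action: shift


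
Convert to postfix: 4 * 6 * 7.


Left to right (same or higher precedence on left)
Postfix: 4 6 * 7 *


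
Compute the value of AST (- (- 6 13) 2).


Evaluate inner: (- 6 13) = -7
Evaluate root: (- -7 2) = -9
Result: -9


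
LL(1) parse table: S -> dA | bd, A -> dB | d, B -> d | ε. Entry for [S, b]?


For [S, b]: 'b' ∈ FIRST(bd)
Entry: S -> bd


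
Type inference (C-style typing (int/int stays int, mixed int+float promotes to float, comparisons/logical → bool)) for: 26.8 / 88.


Operand types: float / int
Rule: mixed int/float promotes to float; int/int stays int
Result type: float


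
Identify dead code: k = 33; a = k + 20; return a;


k is read by a's definition; a is returned
No dead code


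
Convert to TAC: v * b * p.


Break into single-operator statements:
t1 = v * b
t2 = t1 * p


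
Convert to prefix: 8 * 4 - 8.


left-to-right (same/higher precedence on left): tree is (- (* 8 4) 8)
Prefix: - * 8 4 8


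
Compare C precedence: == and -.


'-' is additive (level 9); '==' is equality (level 6)
Higher level binds tighter
'-' has higher precedence than '=='


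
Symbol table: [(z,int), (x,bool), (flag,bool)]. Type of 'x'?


Lookup 'x' → type bool


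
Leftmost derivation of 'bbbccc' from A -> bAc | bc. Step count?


Derivation: A => bAc => bbAcc => bbbccc
Steps: 3


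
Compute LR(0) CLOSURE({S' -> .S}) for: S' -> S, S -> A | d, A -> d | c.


Start: S' -> .S
For each item with dot before a nonterminal B, add B -> .γ for every B-production
Closure: [S' -> .S, S -> .A, S -> .d, A -> .d, A -> .c]


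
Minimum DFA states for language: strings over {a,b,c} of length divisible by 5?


Track length mod 5: states 0..4, accept at 0
Minimal DFA: 5 states


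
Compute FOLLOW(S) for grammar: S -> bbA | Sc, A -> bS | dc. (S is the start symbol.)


$ ∈ FOLLOW(S). For each A -> αBβ: add FIRST(β)\{ε} to FOLLOW(B); if β nullable, add FOLLOW(A).
FOLLOW(S) = {$, c}


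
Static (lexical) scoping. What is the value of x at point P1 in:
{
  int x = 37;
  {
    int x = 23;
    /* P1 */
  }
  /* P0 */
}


x declared in the same block as P1
x = 23


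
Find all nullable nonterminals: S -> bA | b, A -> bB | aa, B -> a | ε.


A nonterminal is nullable iff some alternative derives ε (directly, or every symbol in it is nullable)
Nullable: {B}


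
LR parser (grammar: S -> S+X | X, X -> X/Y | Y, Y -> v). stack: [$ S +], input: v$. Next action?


no handle ('S+' is not any RHS); shift 'v'
Action: shift


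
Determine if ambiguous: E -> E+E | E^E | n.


'n+n^n' has two parse trees (no precedence encoded between + and ^)
Ambiguous


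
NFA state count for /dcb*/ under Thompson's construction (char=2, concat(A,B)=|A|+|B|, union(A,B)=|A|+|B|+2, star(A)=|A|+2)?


Syntax tree has 3 char leaf(s), 0 union(s), 1 star(s)
chars contribute 3×2 = 6; each union adds +2; each star adds +2
Total: 6 + 0 + 2 = 8 states


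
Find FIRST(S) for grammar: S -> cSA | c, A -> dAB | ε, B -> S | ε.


Per alternative of S: FIRST(cSA) = {c}; FIRST(c) = {c}
FIRST(S) = {c}


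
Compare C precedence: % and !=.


'%' is multiplicative (level 10); '!=' is equality (level 6)
Higher level binds tighter
'%' has higher precedence than '!='


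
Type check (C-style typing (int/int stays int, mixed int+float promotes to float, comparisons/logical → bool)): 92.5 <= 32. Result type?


Operand types: float <= int
Rule: comparison yields bool
Result type: bool


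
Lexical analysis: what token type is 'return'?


Pattern: reserved word
Type: KEYWORD


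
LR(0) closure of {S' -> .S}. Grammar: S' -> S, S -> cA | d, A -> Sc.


Start: S' -> .S
For each item with dot before a nonterminal B, add B -> .γ for every B-production
Closure: [S' -> .S, S -> .cA, S -> .d]


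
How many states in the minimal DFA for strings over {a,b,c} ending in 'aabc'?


Track the longest suffix of input matching a prefix of 'aabc': 5 classes (prefixes of length 0..4)
Minimal DFA: 5 states


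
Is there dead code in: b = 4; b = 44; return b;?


first assignment to b is overwritten before any read
Dead: 'b = 4'


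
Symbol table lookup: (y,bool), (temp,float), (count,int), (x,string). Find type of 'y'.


Lookup 'y' → type bool


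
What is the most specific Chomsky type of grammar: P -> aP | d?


Right-linear: every RHS is a terminal or a terminal followed by one nonterminal
Classification: Type 3 (Regular)


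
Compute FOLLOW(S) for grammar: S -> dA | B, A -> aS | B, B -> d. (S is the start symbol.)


$ ∈ FOLLOW(S). For each A -> αBβ: add FIRST(β)\{ε} to FOLLOW(B); if β nullable, add FOLLOW(A).
FOLLOW(S) = {$}


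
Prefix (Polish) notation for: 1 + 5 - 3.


left-to-right (same/higher precedence on left): tree is (- (+ 1 5) 3)
Prefix: - + 1 5 3


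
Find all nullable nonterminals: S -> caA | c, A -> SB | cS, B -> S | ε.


A nonterminal is nullable iff some alternative derives ε (directly, or every symbol in it is nullable)
Nullable: {B}


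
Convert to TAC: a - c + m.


Break into single-operator statements:
t1 = a - c
t2 = t1 + m


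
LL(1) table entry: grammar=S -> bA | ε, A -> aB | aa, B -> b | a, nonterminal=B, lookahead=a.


For [B, a]: 'a' ∈ FIRST(a)
Entry: B -> a


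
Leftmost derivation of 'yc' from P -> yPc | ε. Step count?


Derivation: P => yPc => yc
Steps: 2


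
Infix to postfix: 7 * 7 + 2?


Left to right (same or higher precedence on left)
Postfix: 7 7 * 2 +


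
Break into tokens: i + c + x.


Scan left to right, longest-match per lexeme
Tokens: ID(i), OP(+), ID(c), OP(+), ID(x)


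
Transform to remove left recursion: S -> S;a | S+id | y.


Left-recursive alternatives: S;a, S+id; non-recursive: y
Introduce S': S -> yS', S' -> ;aS' | +idS' | ε


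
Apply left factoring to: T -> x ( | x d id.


Common prefix: 'x'
Factored: T -> x T', T' -> ( | d id


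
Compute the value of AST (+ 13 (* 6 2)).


Evaluate inner: (* 6 2) = 12
Evaluate root: (+ 13 12) = 25
Result: 25


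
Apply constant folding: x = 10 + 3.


10 + 3 = 13 at compile time
Optimized: x = 13


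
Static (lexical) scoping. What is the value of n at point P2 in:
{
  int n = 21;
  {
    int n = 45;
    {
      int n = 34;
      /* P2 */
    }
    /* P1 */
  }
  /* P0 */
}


n declared in the same block as P2
n = 34


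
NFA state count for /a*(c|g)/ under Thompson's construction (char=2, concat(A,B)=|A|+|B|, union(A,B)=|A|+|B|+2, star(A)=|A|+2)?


Syntax tree has 3 char leaf(s), 1 union(s), 1 star(s)
chars contribute 3×2 = 6; each union adds +2; each star adds +2
Total: 6 + 2 + 2 = 10 states


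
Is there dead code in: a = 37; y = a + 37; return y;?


a is read by y's definition; y is returned
No dead code


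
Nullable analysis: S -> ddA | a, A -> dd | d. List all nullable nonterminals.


A nonterminal is nullable iff some alternative derives ε (directly, or every symbol in it is nullable)
Nullable: {}


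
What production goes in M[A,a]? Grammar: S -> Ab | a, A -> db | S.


For [A, a]: 'a' ∈ FIRST(S)
Entry: A -> S


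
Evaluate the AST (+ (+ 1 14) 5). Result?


Evaluate inner: (+ 1 14) = 15
Evaluate root: (+ 15 5) = 20
Result: 20


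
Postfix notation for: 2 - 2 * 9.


* has higher precedence, evaluate 2*9 first
Postfix: 2 2 9 * -


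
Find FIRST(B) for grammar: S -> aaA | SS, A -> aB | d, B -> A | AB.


Per alternative of B: FIRST(A) = {a, d}; FIRST(AB) = {a, d}
FIRST(B) = {a, d}


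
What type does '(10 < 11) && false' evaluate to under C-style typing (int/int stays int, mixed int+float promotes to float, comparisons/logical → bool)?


Operand types: bool && bool
Rule: logical operators take bool operands and yield bool
Result type: bool


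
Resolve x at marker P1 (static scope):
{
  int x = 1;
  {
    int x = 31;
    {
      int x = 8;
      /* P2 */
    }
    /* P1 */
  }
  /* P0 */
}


x declared in the same block as P1
x = 31


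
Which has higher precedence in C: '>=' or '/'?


'/' is multiplicative (level 10); '>=' is relational (level 7)
Higher level binds tighter
'/' has higher precedence than '>='


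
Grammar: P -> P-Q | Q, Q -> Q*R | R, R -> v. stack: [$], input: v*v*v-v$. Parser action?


no handle on stack; shift 'v'
Action: shift


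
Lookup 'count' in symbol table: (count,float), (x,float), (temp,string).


Lookup 'count' → type float


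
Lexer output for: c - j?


Scan left to right, longest-match per lexeme
Tokens: ID(c), OP(-), ID(j)


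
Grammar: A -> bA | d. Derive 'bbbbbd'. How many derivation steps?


Derivation: A => bA => bbA => bbbA => bbbbA => bbbbbA => bbbbbd
Steps: 6


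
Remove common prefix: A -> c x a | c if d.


Common prefix: 'c'
Factored: A -> c A', A' -> x a | if d


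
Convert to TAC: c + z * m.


Break into single-operator statements:
t1 = z * m
t2 = c + t1


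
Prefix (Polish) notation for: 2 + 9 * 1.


'*' binds tighter: tree is (+ 2 (* 9 1))
Prefix: + 2 * 9 1


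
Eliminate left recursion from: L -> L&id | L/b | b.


Left-recursive alternatives: L&id, L/b; non-recursive: b
Introduce L': L -> bL', L' -> &idL' | /bL' | ε


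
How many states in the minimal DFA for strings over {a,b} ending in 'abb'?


Track the longest suffix of input matching a prefix of 'abb': 4 classes (prefixes of length 0..3)
Minimal DFA: 4 states


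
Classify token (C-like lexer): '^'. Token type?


Pattern: operator symbol
Type: OPERATOR


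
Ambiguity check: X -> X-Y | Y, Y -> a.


precedence layered via separate nonterminal Y: deterministic
Unambiguous


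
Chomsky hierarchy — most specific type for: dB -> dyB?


LHS has context (more than one symbol) and |LHS| ≤ |RHS|
Classification: Type 1 (Context-Sensitive)


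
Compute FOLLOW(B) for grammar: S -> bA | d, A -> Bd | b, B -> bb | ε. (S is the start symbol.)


$ ∈ FOLLOW(S). For each A -> αBβ: add FIRST(β)\{ε} to FOLLOW(B); if β nullable, add FOLLOW(A).
FOLLOW(B) = {d}


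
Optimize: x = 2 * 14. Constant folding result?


2 * 14 = 28 at compile time
Optimized: x = 28


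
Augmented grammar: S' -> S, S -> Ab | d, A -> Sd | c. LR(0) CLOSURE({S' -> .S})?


Start: S' -> .S
For each item with dot before a nonterminal B, add B -> .γ for every B-production
Closure: [S' -> .S, S -> .Ab, S -> .d, A -> .Sd, A -> .c]


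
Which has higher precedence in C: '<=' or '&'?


'<=' is relational (level 7); '&' is bitwise AND (level 5)
Higher level binds tighter
'<=' has higher precedence than '&'


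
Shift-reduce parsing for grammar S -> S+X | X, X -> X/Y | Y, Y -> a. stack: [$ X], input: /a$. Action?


shift '/' to continue X -> X/Y
Action: shift


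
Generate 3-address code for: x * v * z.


Break into single-operator statements:
t1 = x * v
t2 = t1 * z


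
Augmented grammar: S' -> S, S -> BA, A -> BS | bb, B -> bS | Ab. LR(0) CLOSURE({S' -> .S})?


Start: S' -> .S
For each item with dot before a nonterminal B, add B -> .γ for every B-production
Closure: [S' -> .S, S -> .BA, B -> .bS, B -> .Ab, A -> .BS, A -> .bb]


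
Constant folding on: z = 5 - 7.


5 - 7 = -2 at compile time
Optimized: z = -2


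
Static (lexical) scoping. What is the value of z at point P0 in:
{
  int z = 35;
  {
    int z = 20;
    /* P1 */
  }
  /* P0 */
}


z declared in the same block as P0
z = 35


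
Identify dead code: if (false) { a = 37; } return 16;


condition is constant false, so the whole block is unreachable
Dead: 'if (false) { a = 37; }'


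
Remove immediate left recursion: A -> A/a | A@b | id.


Left-recursive alternatives: A/a, A@b; non-recursive: id
Introduce A': A -> idA', A' -> /aA' | @bA' | ε


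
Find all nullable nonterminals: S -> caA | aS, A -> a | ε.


A nonterminal is nullable iff some alternative derives ε (directly, or every symbol in it is nullable)
Nullable: {A}


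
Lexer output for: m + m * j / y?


Scan left to right, longest-match per lexeme
Tokens: ID(m), OP(+), ID(m), OP(*), ID(j), OP(/), ID(y)


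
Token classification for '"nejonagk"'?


Pattern: double-quoted sequence
Type: STRING_LITERAL


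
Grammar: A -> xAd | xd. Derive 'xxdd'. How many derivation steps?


Derivation: A => xAd => xxdd
Steps: 2


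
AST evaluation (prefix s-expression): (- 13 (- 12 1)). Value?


Evaluate inner: (- 12 1) = 11
Evaluate root: (- 13 11) = 2
Result: 2


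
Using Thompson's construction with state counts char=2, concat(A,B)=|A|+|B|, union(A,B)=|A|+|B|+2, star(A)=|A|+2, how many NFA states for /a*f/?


Syntax tree has 2 char leaf(s), 0 union(s), 1 star(s)
chars contribute 2×2 = 4; each union adds +2; each star adds +2
Total: 4 + 0 + 2 = 6 states


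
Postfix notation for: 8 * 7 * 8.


Left to right (same or higher precedence on left)
Postfix: 8 7 * 8 *


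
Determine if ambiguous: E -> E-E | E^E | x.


'x-x^x' has two parse trees (no precedence encoded between - and ^)
Ambiguous


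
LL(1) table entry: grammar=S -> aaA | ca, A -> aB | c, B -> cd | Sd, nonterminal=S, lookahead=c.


For [S, c]: 'c' ∈ FIRST(ca)
Entry: S -> ca


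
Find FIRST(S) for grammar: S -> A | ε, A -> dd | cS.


Per alternative of S: FIRST(A) = {c, d}; FIRST(ε) = {ε}
FIRST(S) = {c, d, ε}


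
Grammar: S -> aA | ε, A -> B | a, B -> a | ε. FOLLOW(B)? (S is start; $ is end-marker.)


$ ∈ FOLLOW(S). For each A -> αBβ: add FIRST(β)\{ε} to FOLLOW(B); if β nullable, add FOLLOW(A).
FOLLOW(B) = {$}


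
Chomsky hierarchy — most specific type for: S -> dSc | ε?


Single nonterminal LHS, but d^n c^n is not regular
Classification: Type 2 (Context-Free)


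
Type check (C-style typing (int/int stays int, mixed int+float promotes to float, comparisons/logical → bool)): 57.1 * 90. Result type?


Operand types: float * int
Rule: mixed int/float promotes to float; int/int stays int
Result type: float


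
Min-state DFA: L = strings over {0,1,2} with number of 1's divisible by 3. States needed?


Track (count of 1) mod 3: states 0..2, accept at 0
Minimal DFA: 3 states


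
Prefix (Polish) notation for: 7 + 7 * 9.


'*' binds tighter: tree is (+ 7 (* 7 9))
Prefix: + 7 * 7 9


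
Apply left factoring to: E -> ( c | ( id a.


Common prefix: '('
Factored: E -> ( E', E' -> c | id a


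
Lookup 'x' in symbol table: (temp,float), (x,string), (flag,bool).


Lookup 'x' → type string


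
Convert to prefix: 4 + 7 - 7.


left-to-right (same/higher precedence on left): tree is (- (+ 4 7) 7)
Prefix: - + 4 7 7


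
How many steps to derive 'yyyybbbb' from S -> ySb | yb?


Derivation: S => ySb => yySbb => yyySbbb => yyyybbbb
Steps: 4


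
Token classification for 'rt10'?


Pattern: letter/underscore followed by alphanumerics, not a keyword
Type: IDENTIFIER


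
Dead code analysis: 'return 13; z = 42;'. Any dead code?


statement follows a return and is unreachable
Dead: 'z = 42'


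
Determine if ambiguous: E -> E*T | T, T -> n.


precedence layered via separate nonterminal T: deterministic
Unambiguous


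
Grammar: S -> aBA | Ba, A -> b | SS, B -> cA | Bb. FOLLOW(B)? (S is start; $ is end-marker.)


$ ∈ FOLLOW(S). For each A -> αBβ: add FIRST(β)\{ε} to FOLLOW(B); if β nullable, add FOLLOW(A).
FOLLOW(B) = {a, b, c}


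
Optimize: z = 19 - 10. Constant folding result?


19 - 10 = 9 at compile time
Optimized: z = 9


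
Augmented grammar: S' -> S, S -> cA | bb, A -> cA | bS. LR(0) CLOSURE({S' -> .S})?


Start: S' -> .S
For each item with dot before a nonterminal B, add B -> .γ for every B-production
Closure: [S' -> .S, S -> .cA, S -> .bb]


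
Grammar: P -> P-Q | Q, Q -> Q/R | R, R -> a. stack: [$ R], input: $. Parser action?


'R' (not preceded by Q/) is the handle for Q -> R
Action: reduce (Q -> R)


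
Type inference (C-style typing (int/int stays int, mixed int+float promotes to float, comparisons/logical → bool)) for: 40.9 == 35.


Operand types: float == int
Rule: comparison yields bool
Result type: bool


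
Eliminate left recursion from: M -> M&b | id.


Left-recursive alternatives: M&b; non-recursive: id
Introduce M': M -> idM', M' -> &bM' | ε


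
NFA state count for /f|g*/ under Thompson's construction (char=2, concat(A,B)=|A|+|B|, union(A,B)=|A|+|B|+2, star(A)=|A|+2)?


Syntax tree has 2 char leaf(s), 1 union(s), 1 star(s)
chars contribute 2×2 = 4; each union adds +2; each star adds +2
Total: 4 + 2 + 2 = 8 states


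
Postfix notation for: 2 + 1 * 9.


* has higher precedence, evaluate 1*9 first
Postfix: 2 1 9 * +


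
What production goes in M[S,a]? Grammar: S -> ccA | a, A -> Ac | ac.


For [S, a]: 'a' ∈ FIRST(a)
Entry: S -> a


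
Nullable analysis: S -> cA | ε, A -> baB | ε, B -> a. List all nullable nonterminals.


A nonterminal is nullable iff some alternative derives ε (directly, or every symbol in it is nullable)
Nullable: {A, S}


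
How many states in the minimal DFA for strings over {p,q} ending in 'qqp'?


Track the longest suffix of input matching a prefix of 'qqp': 4 classes (prefixes of length 0..3)
Minimal DFA: 4 states


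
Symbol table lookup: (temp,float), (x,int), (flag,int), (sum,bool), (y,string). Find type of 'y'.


Lookup 'y' → type string


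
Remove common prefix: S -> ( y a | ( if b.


Common prefix: '('
Factored: S -> ( S', S' -> y a | if b


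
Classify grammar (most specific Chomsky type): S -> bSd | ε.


Single nonterminal LHS, but b^n d^n is not regular
Classification: Type 2 (Context-Free)


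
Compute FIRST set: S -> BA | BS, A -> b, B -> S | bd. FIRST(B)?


Per alternative of B: FIRST(S) = {b}; FIRST(bd) = {b}
FIRST(B) = {b}


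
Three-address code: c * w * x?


Break into single-operator statements:
t1 = c * w
t2 = t1 * x


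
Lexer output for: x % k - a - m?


Scan left to right, longest-match per lexeme
Tokens: ID(x), OP(%), ID(k), OP(-), ID(a), OP(-), ID(m)


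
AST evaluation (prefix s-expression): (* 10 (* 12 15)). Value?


Evaluate inner: (* 12 15) = 180
Evaluate root: (* 10 180) = 1800
Result: 1800


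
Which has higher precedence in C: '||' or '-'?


'-' is additive (level 9); '||' is logical OR (level 1)
Higher level binds tighter
'-' has higher precedence than '||'


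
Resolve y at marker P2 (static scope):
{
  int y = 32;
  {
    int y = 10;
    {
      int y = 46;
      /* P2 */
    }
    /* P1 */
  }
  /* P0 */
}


y declared in the same block as P2
y = 46


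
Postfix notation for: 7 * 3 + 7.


Left to right (same or higher precedence on left)
Postfix: 7 3 * 7 +


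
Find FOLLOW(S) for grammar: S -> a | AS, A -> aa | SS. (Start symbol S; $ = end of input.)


$ ∈ FOLLOW(S). For each A -> αBβ: add FIRST(β)\{ε} to FOLLOW(B); if β nullable, add FOLLOW(A).
FOLLOW(S) = {$, a}


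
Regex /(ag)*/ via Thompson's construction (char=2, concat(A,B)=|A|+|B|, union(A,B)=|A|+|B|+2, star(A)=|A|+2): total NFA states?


Syntax tree has 2 char leaf(s), 0 union(s), 1 star(s)
chars contribute 2×2 = 4; each union adds +2; each star adds +2
Total: 4 + 0 + 2 = 6 states


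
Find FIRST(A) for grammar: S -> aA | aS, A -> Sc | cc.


Per alternative of A: FIRST(Sc) = {a}; FIRST(cc) = {c}
FIRST(A) = {a, c}


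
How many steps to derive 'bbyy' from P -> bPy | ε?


Derivation: P => bPy => bbPyy => bbyy
Steps: 3


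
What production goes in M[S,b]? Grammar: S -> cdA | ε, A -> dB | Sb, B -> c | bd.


For [S, b]: ε is nullable and 'b' ∈ FOLLOW(S)
Entry: S -> ε


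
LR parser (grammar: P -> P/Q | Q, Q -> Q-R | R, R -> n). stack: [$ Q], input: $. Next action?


lookahead ∉ {-} so Q won't extend; reduce P -> Q
Action: reduce (P -> Q)


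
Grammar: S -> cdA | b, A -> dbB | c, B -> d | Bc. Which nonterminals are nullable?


A nonterminal is nullable iff some alternative derives ε (directly, or every symbol in it is nullable)
Nullable: {}


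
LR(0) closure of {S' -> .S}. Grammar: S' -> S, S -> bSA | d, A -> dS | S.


Start: S' -> .S
For each item with dot before a nonterminal B, add B -> .γ for every B-production
Closure: [S' -> .S, S -> .bSA, S -> .d]


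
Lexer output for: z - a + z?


Scan left to right, longest-match per lexeme
Tokens: ID(z), OP(-), ID(a), OP(+), ID(z)


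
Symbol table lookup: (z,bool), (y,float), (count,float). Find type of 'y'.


Lookup 'y' → type float


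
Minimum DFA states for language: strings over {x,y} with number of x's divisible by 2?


Track (count of x) mod 2: states 0..1, accept at 0
Minimal DFA: 2 states


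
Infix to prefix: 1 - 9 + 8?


left-to-right (same/higher precedence on left): tree is (+ (- 1 9) 8)
Prefix: + - 1 9 8


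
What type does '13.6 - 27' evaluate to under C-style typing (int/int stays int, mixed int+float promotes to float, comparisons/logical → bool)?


Operand types: float - int
Rule: mixed int/float promotes to float; int/int stays int
Result type: float


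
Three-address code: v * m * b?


Break into single-operator statements:
t1 = v * m
t2 = t1 * b


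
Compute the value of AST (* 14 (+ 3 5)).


Evaluate inner: (+ 3 5) = 8
Evaluate root: (* 14 8) = 112
Result: 112


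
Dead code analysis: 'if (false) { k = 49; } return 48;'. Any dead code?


condition is constant false, so the whole block is unreachable
Dead: 'if (false) { k = 49; }'


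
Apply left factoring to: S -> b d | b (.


Common prefix: 'b'
Factored: S -> b S', S' -> d | (


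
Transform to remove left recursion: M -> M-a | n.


Left-recursive alternatives: M-a; non-recursive: n
Introduce M': M -> nM', M' -> -aM' | ε


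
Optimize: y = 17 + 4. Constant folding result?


17 + 4 = 21 at compile time
Optimized: y = 21


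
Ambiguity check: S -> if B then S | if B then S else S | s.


dangling else: 'if B then if B then s else s' parses two ways
Ambiguous


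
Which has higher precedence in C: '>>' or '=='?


'>>' is shift (level 8); '==' is equality (level 6)
Higher level binds tighter
'>>' has higher precedence than '=='


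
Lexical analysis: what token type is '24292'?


Pattern: digits only
Type: INTEGER_LITERAL


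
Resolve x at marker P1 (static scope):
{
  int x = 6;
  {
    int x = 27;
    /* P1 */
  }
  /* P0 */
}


x declared in the same block as P1
x = 27


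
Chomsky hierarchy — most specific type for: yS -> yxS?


LHS has context (more than one symbol) and |LHS| ≤ |RHS|
Classification: Type 1 (Context-Sensitive)


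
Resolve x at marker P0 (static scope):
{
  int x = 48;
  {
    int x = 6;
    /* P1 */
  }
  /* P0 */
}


x declared in the same block as P0
x = 48


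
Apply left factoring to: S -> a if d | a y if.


Common prefix: 'a'
Factored: S -> a S', S' -> if d | y if


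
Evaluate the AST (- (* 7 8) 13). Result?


Evaluate inner: (* 7 8) = 56
Evaluate root: (- 56 13) = 43
Result: 43


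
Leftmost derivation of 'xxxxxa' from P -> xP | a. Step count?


Derivation: P => xP => xxP => xxxP => xxxxP => xxxxxP => xxxxxa
Steps: 6


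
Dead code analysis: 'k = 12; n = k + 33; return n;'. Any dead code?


k is read by n's definition; n is returned
No dead code


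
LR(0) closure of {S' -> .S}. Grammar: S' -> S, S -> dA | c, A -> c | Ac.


Start: S' -> .S
For each item with dot before a nonterminal B, add B -> .γ for every B-production
Closure: [S' -> .S, S -> .dA, S -> .c]


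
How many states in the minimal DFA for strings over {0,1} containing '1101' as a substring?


KMP-style automaton: 4 progress states + 1 absorbing accept = 5
Minimal DFA: 5 states


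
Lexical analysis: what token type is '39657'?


Pattern: digits only
Type: INTEGER_LITERAL


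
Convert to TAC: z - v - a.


Break into single-operator statements:
t1 = z - v
t2 = t1 - a


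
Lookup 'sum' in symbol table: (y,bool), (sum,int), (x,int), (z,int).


Lookup 'sum' → type int


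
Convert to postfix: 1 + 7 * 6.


* has higher precedence, evaluate 7*6 first
Postfix: 1 7 6 * +


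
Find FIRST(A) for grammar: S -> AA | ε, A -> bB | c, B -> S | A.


Per alternative of A: FIRST(bB) = {b}; FIRST(c) = {c}
FIRST(A) = {b, c}


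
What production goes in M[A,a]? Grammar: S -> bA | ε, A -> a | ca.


For [A, a]: 'a' ∈ FIRST(a)
Entry: A -> a


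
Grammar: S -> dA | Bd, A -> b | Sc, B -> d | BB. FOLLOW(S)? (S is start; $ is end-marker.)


$ ∈ FOLLOW(S). For each A -> αBβ: add FIRST(β)\{ε} to FOLLOW(B); if β nullable, add FOLLOW(A).
FOLLOW(S) = {$, c}


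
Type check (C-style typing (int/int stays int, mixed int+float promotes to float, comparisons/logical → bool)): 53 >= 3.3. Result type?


Operand types: int >= float
Rule: comparison yields bool
Result type: bool


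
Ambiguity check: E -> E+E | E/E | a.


'a+a/a' has two parse trees (no precedence encoded between + and /)
Ambiguous


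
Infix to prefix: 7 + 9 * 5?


'*' binds tighter: tree is (+ 7 (* 9 5))
Prefix: + 7 * 9 5


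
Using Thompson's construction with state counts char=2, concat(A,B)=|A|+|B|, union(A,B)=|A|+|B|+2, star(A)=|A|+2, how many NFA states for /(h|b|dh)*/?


Syntax tree has 4 char leaf(s), 2 union(s), 1 star(s)
chars contribute 4×2 = 8; each union adds +2; each star adds +2
Total: 8 + 4 + 2 = 14 states


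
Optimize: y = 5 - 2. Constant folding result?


5 - 2 = 3 at compile time
Optimized: y = 3


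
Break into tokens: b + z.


Scan left to right, longest-match per lexeme
Tokens: ID(b), OP(+), ID(z)
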